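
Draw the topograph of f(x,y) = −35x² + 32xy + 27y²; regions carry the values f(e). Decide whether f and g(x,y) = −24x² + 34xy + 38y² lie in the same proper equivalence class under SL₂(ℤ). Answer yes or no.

D₁ = 4804, D₂ = 4804
river cycle of f (length 102): (27, 22, -40), (-40, 58, 9), (9, 68, -5), (-5, 62, 48), (48, 34, -19), (-19, 42, 40), (40, 38, -21), (-21, 46, 32), (32, 18, -35), (-35, 52, 15), … (92 more)
river cycle of g (length 106): (38, 42, -20), (-20, 38, 42), (42, 46, -16), (-16, 50, 36), (36, 22, -30), (-30, 38, 28), (28, 18, -40), (-40, 62, 6), (6, 58, -60), (-60, 62, 4), … (96 more)
cycles differ ⇒ inequivalent

no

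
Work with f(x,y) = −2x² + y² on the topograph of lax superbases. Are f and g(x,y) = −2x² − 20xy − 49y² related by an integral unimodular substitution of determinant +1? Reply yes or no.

D₁ = 8, D₂ = 8
river cycle of f (length 2): (1, 2, -1), (-1, 2, 1)
river cycle of g (length 2): (1, 2, -1), (-1, 2, 1)
cycles coincide ⇒ equivalent

yes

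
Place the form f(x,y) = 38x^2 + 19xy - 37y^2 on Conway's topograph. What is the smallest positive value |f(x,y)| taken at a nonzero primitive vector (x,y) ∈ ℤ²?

river: ρ → (-37,55,20)
river: ρ → (20,65,-22)
river: ρ → (-22,67,17)
river: ρ → (17,69,-18)
river: ρ → (-18,75,5)
river: ρ → (5,75,-18)
river: ρ → (-18,69,17)
river: ρ → (17,67,-22)
river: ρ → (-22,65,20)
river: ρ → (20,55,-37)
river: ρ → (-37,19,38)
river: ρ → (38,57,-18)
river: ρ → (-18,51,47)
river: ρ → (47,43,-22)
river: ρ → (-22,45,45)
river: ρ → (45,45,-22)
river: ρ → (-22,43,47)
river: ρ → (47,51,-18)
river: ρ → (-18,57,38)
river: ρ → (38,19,-37)
closes: descent 0, river 20
min |a| on river = 5

5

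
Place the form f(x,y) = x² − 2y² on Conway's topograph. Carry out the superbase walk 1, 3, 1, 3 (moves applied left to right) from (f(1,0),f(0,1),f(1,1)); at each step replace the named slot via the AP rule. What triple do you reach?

start (1,-2,-1) = (f(1,0),f(0,1),f(1,1))
replace slot 1: 2·((-2)+(-1)) − 1 = -7 → (-7,-2,-1)
replace slot 3: 2·((-7)+(-2)) − (-1) = -17 → (-7,-2,-17)
replace slot 1: 2·((-2)+(-17)) − (-7) = -31 → (-31,-2,-17)
replace slot 3: 2·((-31)+(-2)) − (-17) = -49 → (-31,-2,-49)

-31,-2,-49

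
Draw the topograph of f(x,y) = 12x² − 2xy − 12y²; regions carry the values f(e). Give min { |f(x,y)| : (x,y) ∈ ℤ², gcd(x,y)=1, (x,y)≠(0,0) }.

descent: ρ → (-12,2,12)  [lands on river]
river: ρ → (12,22,-2)
river: ρ → (-2,22,12)
river: ρ → (12,2,-12)
river: ρ → (-12,22,2)
river: ρ → (2,22,-12)
closes: descent 1, river 6
min |a| on river = 2

2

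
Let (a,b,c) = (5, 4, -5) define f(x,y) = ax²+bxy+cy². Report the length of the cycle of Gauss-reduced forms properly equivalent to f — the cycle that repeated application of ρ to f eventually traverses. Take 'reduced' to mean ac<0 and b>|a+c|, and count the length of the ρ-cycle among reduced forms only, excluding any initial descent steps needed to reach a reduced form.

D = 116, ⌊√D⌋ = 10
river: ρ → (-5,6,4)
river: ρ → (4,10,-1)
river: ρ → (-1,10,4)
river: ρ → (4,6,-5)
river: ρ → (-5,4,5)
river: ρ → (5,6,-4)
river: ρ → (-4,10,1)
river: ρ → (1,10,-4)
river: ρ → (-4,6,5)
river: ρ → (5,4,-5)
ρ-cycle length = 10 (tail of 0 descent steps not counted)

10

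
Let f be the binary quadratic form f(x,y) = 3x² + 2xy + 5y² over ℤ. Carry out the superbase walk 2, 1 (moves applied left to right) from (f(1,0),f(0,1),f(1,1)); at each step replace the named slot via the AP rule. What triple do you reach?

start (3,5,10) = (f(1,0),f(0,1),f(1,1))
replace slot 2: 2·(3+10) − 5 = 21 → (3,21,10)
replace slot 1: 2·(21+10) − 3 = 59 → (59,21,10)

59,21,10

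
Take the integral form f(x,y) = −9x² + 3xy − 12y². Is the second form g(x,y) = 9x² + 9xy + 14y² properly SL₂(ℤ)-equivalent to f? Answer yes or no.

D₁ = -423, D₂ = -423
f is negative-definite; reduce −f:
−f: reduced (well bottom): (9,-3,12) with a≤c, −a<b≤a
flip sign back: reduced form of f is (-9,3,-12)
g: reduced (well bottom): (9,9,14) with a≤c, −a<b≤a
reduced forms (-9, 3, -12) vs (9, 9, 14) ⇒ inequivalent

no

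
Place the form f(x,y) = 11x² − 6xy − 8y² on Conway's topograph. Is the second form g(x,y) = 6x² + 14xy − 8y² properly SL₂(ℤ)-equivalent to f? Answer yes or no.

D₁ = 388, D₂ = 388
river cycle of f (length 22): (-8, 6, 11), (11, 16, -3), (-3, 14, 16), (16, 18, -1), (-1, 18, 16), (16, 14, -3), (-3, 16, 11), (11, 6, -8), (-8, 10, 9), (9, 8, -9), … (12 more)
river cycle of g (length 18): (-8, 18, 2), (2, 18, -8), (-8, 14, 6), (6, 10, -12), (-12, 14, 4), (4, 18, -4), (-4, 14, 12), (12, 10, -6), (-6, 14, 8), (8, 18, -2), … (8 more)
cycles differ ⇒ inequivalent

no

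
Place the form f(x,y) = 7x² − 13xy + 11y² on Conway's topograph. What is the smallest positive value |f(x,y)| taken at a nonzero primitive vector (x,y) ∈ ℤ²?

translate: b→1 (≡-13 mod 14), so (7,-13,11)→(7,1,5)
flip: (7,1,5)→(5,-1,7)
reduced (well bottom): (5,-1,7) with a≤c, −a<b≤a
well minimum = a = 5

5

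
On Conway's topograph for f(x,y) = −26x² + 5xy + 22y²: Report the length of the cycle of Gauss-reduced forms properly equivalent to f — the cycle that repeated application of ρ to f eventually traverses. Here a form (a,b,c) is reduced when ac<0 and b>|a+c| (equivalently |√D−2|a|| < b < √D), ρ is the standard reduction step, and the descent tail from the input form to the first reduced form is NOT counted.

D = 2313, ⌊√D⌋ = 48
river: ρ → (22,39,-9)
river: ρ → (-9,33,34)
river: ρ → (34,35,-8)
river: ρ → (-8,45,9)
river: ρ → (9,45,-8)
river: ρ → (-8,35,34)
river: ρ → (34,33,-9)
river: ρ → (-9,39,22)
river: ρ → (22,5,-26)
river: ρ → (-26,47,1)
river: ρ → (1,47,-26)
river: ρ → (-26,5,22)
ρ-cycle length = 12 (tail of 0 descent steps not counted)

12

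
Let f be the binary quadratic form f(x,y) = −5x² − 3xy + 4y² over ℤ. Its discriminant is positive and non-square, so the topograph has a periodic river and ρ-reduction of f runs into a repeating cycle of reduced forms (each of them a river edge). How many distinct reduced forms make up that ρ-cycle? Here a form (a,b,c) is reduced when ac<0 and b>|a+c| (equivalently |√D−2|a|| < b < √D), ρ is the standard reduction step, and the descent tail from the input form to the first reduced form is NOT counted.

D = 89, ⌊√D⌋ = 9
descent: ρ → (4,3,-5)  [lands on river]
river: ρ → (-5,7,2)
river: ρ → (2,9,-1)
river: ρ → (-1,9,2)
river: ρ → (2,7,-5)
river: ρ → (-5,3,4)
river: ρ → (4,5,-4)
river: ρ → (-4,3,5)
river: ρ → (5,7,-2)
river: ρ → (-2,9,1)
river: ρ → (1,9,-2)
river: ρ → (-2,7,5)
river: ρ → (5,3,-4)
river: ρ → (-4,5,4)
ρ-cycle length = 14 (tail of 1 descent step not counted)

14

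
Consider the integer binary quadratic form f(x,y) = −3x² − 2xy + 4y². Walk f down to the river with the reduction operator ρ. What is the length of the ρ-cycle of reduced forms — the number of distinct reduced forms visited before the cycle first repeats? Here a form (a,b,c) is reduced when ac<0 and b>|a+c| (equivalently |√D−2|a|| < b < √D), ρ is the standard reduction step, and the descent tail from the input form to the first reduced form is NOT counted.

D = 52, ⌊√D⌋ = 7
descent: ρ → (4,2,-3)  [lands on river]
river: ρ → (-3,4,3)
river: ρ → (3,2,-4)
river: ρ → (-4,6,1)
river: ρ → (1,6,-4)
river: ρ → (-4,2,3)
river: ρ → (3,4,-3)
river: ρ → (-3,2,4)
river: ρ → (4,6,-1)
river: ρ → (-1,6,4)
ρ-cycle length = 10 (tail of 1 descent step not counted)

10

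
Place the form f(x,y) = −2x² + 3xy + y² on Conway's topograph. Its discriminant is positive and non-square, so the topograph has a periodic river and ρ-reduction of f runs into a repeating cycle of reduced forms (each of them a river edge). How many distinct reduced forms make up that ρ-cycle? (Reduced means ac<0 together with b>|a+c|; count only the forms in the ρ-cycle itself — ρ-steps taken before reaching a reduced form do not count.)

D = 17, ⌊√D⌋ = 4
river: ρ → (1,3,-2)
river: ρ → (-2,1,2)
river: ρ → (2,3,-1)
river: ρ → (-1,3,2)
river: ρ → (2,1,-2)
river: ρ → (-2,3,1)
ρ-cycle length = 6 (tail of 0 descent steps not counted)

6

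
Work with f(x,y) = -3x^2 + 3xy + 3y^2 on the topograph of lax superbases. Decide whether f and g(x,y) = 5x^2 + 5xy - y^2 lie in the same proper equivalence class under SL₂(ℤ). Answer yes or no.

D₁ = 45, D₂ = 45
river cycle of f (length 2): (3, 3, -3), (-3, 3, 3)
river cycle of g (length 2): (-1, 5, 5), (5, 5, -1)
cycles differ ⇒ inequivalent

no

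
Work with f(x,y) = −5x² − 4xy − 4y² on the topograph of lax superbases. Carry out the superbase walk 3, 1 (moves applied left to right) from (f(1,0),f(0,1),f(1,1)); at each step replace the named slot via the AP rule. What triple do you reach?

start (-5,-4,-13) = (f(1,0),f(0,1),f(1,1))
replace slot 3: 2·((-5)+(-4)) − (-13) = -5 → (-5,-4,-5)
replace slot 1: 2·((-4)+(-5)) − (-5) = -13 → (-13,-4,-5)

-13,-4,-5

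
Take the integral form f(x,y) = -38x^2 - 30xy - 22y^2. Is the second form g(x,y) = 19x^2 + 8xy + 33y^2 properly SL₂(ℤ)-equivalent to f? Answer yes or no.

D₁ = -2444, D₂ = -2444
f is negative-definite; reduce −f:
−f: flip: (38,30,22)→(22,-30,38)
−f: translate: b→14 (≡-30 mod 44), so (22,-30,38)→(22,14,30)
−f: reduced (well bottom): (22,14,30) with a≤c, −a<b≤a
flip sign back: reduced form of f is (-22,-14,-30)
g: reduced (well bottom): (19,8,33) with a≤c, −a<b≤a
reduced forms (-22, -14, -30) vs (19, 8, 33) ⇒ inequivalent

no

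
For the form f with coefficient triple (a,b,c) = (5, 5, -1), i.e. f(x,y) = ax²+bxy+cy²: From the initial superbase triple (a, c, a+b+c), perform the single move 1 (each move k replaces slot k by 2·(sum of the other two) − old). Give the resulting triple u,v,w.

start (5,-1,9) = (f(1,0),f(0,1),f(1,1))
replace slot 1: 2·((-1)+9) − 5 = 11 → (11,-1,9)

11,-1,9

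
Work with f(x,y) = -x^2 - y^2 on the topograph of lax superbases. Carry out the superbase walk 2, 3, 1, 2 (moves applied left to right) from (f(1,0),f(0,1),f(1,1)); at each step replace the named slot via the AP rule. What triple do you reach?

start (-1,-1,-2) = (f(1,0),f(0,1),f(1,1))
replace slot 2: 2·((-1)+(-2)) − (-1) = -5 → (-1,-5,-2)
replace slot 3: 2·((-1)+(-5)) − (-2) = -10 → (-1,-5,-10)
replace slot 1: 2·((-5)+(-10)) − (-1) = -29 → (-29,-5,-10)
replace slot 2: 2·((-29)+(-10)) − (-5) = -73 → (-29,-73,-10)

-29,-73,-10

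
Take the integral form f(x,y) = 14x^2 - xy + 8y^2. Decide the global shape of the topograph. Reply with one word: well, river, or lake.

D = b²−4ac = (-1)² − 4·14·8 = -447
D < 0 ⇒ definite ⇒ every region one sign ⇒ single well

well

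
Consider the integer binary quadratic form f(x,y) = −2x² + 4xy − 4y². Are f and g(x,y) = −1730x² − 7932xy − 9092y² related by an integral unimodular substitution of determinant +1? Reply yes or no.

D₁ = -16, D₂ = -16
f is negative-definite; reduce −f:
−f: translate: b→0 (≡-4 mod 4), so (2,-4,4)→(2,0,2)
−f: reduced (well bottom): (2,0,2) with a≤c, −a<b≤a
flip sign back: reduced form of f is (-2,0,-2)
g is negative-definite; reduce −g:
−g: translate: b→1012 (≡7932 mod 3460), so (1730,7932,9092)→(1730,1012,148)
−g: flip: (1730,1012,148)→(148,-1012,1730)
−g: translate: b→-124 (≡-1012 mod 296), so (148,-1012,1730)→(148,-124,26)
−g: flip: (148,-124,26)→(26,124,148)
−g: translate: b→20 (≡124 mod 52), so (26,124,148)→(26,20,4)
−g: flip: (26,20,4)→(4,-20,26)
−g: translate: b→4 (≡-20 mod 8), so (4,-20,26)→(4,4,2)
−g: flip: (4,4,2)→(2,-4,4)
−g: translate: b→0 (≡-4 mod 4), so (2,-4,4)→(2,0,2)
−g: reduced (well bottom): (2,0,2) with a≤c, −a<b≤a
flip sign back: reduced form of g is (-2,0,-2)
reduced forms (-2, 0, -2) vs (-2, 0, -2) ⇒ equivalent

yes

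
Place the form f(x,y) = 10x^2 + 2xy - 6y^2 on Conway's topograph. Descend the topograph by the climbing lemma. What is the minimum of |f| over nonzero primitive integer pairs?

descent: ρ → (-6,10,6)  [lands on river]
river: ρ → (6,14,-2)
river: ρ → (-2,14,6)
river: ρ → (6,10,-6)
river: ρ → (-6,14,2)
river: ρ → (2,14,-6)
closes: descent 1, river 6
min |a| on river = 2

2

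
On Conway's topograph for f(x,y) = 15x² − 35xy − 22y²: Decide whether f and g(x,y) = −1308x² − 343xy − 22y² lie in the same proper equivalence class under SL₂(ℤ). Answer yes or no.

D₁ = 2545, D₂ = 2545
river cycle of f (length 38): (-22, 35, 15), (15, 25, -32), (-32, 39, 8), (8, 41, -27), (-27, 13, 22), (22, 31, -18), (-18, 41, 12), (12, 31, -33), (-33, 35, 10), (10, 45, -13), … (28 more)
river cycle of g (length 38): (-22, 35, 15), (15, 25, -32), (-32, 39, 8), (8, 41, -27), (-27, 13, 22), (22, 31, -18), (-18, 41, 12), (12, 31, -33), (-33, 35, 10), (10, 45, -13), … (28 more)
cycles coincide ⇒ equivalent

yes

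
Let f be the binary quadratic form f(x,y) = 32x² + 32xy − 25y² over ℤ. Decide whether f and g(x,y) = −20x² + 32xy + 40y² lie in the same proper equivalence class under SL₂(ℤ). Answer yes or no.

D₁ = 4224, D₂ = 4224
river cycle of f (length 6): (-25, 18, 39), (39, 60, -4), (-4, 60, 39), (39, 18, -25), (-25, 32, 32), (32, 32, -25)
river cycle of g (length 6): (40, 48, -12), (-12, 48, 40), (40, 32, -20), (-20, 48, 24), (24, 48, -20), (-20, 32, 40)
cycles differ ⇒ inequivalent

no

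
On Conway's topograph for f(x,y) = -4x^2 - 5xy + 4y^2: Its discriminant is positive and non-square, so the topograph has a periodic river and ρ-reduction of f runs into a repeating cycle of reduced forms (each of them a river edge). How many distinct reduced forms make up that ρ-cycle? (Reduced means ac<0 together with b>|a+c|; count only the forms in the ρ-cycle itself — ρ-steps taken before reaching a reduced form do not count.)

D = 89, ⌊√D⌋ = 9
descent: ρ → (4,5,-4)  [lands on river]
river: ρ → (-4,3,5)
river: ρ → (5,7,-2)
river: ρ → (-2,9,1)
river: ρ → (1,9,-2)
river: ρ → (-2,7,5)
river: ρ → (5,3,-4)
river: ρ → (-4,5,4)
river: ρ → (4,3,-5)
river: ρ → (-5,7,2)
river: ρ → (2,9,-1)
river: ρ → (-1,9,2)
river: ρ → (2,7,-5)
river: ρ → (-5,3,4)
ρ-cycle length = 14 (tail of 1 descent step not counted)

14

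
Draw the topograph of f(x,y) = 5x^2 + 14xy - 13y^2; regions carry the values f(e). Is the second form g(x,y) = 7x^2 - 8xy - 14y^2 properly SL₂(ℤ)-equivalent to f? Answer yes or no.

D₁ = 456, D₂ = 456
river cycle of f (length 10): (-13, 12, 6), (6, 12, -13), (-13, 14, 5), (5, 16, -10), (-10, 4, 11), (11, 18, -3), (-3, 18, 11), (11, 4, -10), (-10, 16, 5), (5, 14, -13)
river cycle of g (length 6): (-14, 8, 7), (7, 20, -2), (-2, 20, 7), (7, 8, -14), (-14, 20, 1), (1, 20, -14)
cycles differ ⇒ inequivalent

no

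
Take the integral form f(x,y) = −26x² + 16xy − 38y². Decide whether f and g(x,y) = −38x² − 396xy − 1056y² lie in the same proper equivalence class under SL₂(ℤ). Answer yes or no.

D₁ = -3696, D₂ = -3696
f is negative-definite; reduce −f:
−f: reduced (well bottom): (26,-16,38) with a≤c, −a<b≤a
flip sign back: reduced form of f is (-26,16,-38)
g is negative-definite; reduce −g:
−g: translate: b→16 (≡396 mod 76), so (38,396,1056)→(38,16,26)
−g: flip: (38,16,26)→(26,-16,38)
−g: reduced (well bottom): (26,-16,38) with a≤c, −a<b≤a
flip sign back: reduced form of g is (-26,16,-38)
reduced forms (-26, 16, -38) vs (-26, 16, -38) ⇒ equivalent

yes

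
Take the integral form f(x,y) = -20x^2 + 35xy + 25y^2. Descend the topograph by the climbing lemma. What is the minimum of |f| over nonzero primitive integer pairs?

river: ρ → (25,15,-30)
river: ρ → (-30,45,10)
river: ρ → (10,55,-5)
river: ρ → (-5,55,10)
river: ρ → (10,45,-30)
river: ρ → (-30,15,25)
river: ρ → (25,35,-20)
river: ρ → (-20,45,15)
river: ρ → (15,45,-20)
river: ρ → (-20,35,25)
closes: descent 0, river 10
min |a| on river = 5

5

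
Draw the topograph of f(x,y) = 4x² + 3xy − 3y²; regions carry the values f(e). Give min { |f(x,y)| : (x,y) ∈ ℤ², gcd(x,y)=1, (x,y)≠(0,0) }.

river: ρ → (-3,3,4)
river: ρ → (4,5,-2)
river: ρ → (-2,7,1)
river: ρ → (1,7,-2)
river: ρ → (-2,5,4)
river: ρ → (4,3,-3)
closes: descent 0, river 6
min |a| on river = 1

1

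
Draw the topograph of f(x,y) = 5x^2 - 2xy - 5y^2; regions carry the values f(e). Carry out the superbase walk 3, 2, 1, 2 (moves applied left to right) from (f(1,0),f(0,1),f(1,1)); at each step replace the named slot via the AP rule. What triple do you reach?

start (5,-5,-2) = (f(1,0),f(0,1),f(1,1))
replace slot 3: 2·(5+(-5)) − (-2) = 2 → (5,-5,2)
replace slot 2: 2·(5+2) − (-5) = 19 → (5,19,2)
replace slot 1: 2·(19+2) − 5 = 37 → (37,19,2)
replace slot 2: 2·(37+2) − 19 = 59 → (37,59,2)

37,59,2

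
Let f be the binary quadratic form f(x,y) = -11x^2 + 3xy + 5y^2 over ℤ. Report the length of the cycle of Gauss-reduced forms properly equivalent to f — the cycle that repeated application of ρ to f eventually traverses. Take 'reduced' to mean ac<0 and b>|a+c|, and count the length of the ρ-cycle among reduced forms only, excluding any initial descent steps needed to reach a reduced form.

D = 229, ⌊√D⌋ = 15
descent: ρ → (5,7,-9)  [lands on river]
river: ρ → (-9,11,3)
river: ρ → (3,13,-5)
river: ρ → (-5,7,9)
river: ρ → (9,11,-3)
river: ρ → (-3,13,5)
ρ-cycle length = 6 (tail of 1 descent step not counted)

6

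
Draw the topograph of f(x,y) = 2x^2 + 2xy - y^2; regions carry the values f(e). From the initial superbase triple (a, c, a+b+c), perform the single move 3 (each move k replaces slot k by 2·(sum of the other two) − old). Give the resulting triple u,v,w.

start (2,-1,3) = (f(1,0),f(0,1),f(1,1))
replace slot 3: 2·(2+(-1)) − 3 = -1 → (2,-1,-1)

2,-1,-1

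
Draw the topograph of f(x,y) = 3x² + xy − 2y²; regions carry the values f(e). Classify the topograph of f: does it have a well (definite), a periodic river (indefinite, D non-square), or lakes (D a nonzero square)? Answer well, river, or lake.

D = b²−4ac = 1² − 4·3·(-2) = 25
D = 5² is a perfect square ⇒ form factors over ℤ ⇒ lakes

lake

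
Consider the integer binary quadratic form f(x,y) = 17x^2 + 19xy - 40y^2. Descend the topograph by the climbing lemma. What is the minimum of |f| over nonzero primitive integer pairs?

descent: ρ → (-40,-19,17)
descent: ρ → (17,53,-4)  [lands on river]
river: ρ → (-4,51,30)
river: ρ → (30,9,-25)
river: ρ → (-25,41,14)
river: ρ → (14,43,-22)
river: ρ → (-22,45,12)
river: ρ → (12,51,-10)
river: ρ → (-10,49,17)
closes: descent 2, river 8
min |a| on river = 4

4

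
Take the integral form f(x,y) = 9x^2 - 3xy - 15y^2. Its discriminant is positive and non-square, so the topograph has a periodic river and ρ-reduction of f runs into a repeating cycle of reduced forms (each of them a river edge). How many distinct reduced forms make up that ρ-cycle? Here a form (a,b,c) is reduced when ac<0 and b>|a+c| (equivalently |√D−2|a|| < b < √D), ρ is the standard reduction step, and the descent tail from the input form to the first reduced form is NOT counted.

D = 549, ⌊√D⌋ = 23
descent: ρ → (-15,3,9)
descent: ρ → (9,15,-9)  [lands on river]
river: ρ → (-9,21,3)
river: ρ → (3,21,-9)
river: ρ → (-9,15,9)
river: ρ → (9,21,-3)
river: ρ → (-3,21,9)
ρ-cycle length = 6 (tail of 2 descent steps not counted)

6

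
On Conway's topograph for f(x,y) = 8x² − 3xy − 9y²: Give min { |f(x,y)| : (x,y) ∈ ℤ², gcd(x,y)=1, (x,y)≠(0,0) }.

descent: ρ → (-9,3,8)  [lands on river]
river: ρ → (8,13,-4)
river: ρ → (-4,11,11)
river: ρ → (11,11,-4)
river: ρ → (-4,13,8)
river: ρ → (8,3,-9)
river: ρ → (-9,15,2)
river: ρ → (2,17,-1)
river: ρ → (-1,17,2)
river: ρ → (2,15,-9)
closes: descent 1, river 10
min |a| on river = 1

1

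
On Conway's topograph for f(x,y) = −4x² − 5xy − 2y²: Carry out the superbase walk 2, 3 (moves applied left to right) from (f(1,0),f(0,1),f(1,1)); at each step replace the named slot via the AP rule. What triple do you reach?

start (-4,-2,-11) = (f(1,0),f(0,1),f(1,1))
replace slot 2: 2·((-4)+(-11)) − (-2) = -28 → (-4,-28,-11)
replace slot 3: 2·((-4)+(-28)) − (-11) = -53 → (-4,-28,-53)

-4,-28,-53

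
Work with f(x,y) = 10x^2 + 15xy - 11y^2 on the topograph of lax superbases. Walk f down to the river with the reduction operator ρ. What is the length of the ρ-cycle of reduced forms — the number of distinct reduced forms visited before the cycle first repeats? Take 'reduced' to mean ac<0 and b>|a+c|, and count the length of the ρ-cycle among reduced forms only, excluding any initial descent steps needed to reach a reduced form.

D = 665, ⌊√D⌋ = 25
river: ρ → (-11,7,14)
river: ρ → (14,21,-4)
river: ρ → (-4,19,19)
river: ρ → (19,19,-4)
river: ρ → (-4,21,14)
river: ρ → (14,7,-11)
river: ρ → (-11,15,10)
river: ρ → (10,25,-1)
river: ρ → (-1,25,10)
river: ρ → (10,15,-11)
ρ-cycle length = 10 (tail of 0 descent steps not counted)

10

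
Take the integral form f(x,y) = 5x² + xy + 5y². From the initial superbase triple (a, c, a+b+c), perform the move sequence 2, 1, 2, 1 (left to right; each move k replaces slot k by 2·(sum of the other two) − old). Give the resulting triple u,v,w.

start (5,5,11) = (f(1,0),f(0,1),f(1,1))
replace slot 2: 2·(5+11) − 5 = 27 → (5,27,11)
replace slot 1: 2·(27+11) − 5 = 71 → (71,27,11)
replace slot 2: 2·(71+11) − 27 = 137 → (71,137,11)
replace slot 1: 2·(137+11) − 71 = 225 → (225,137,11)

225,137,11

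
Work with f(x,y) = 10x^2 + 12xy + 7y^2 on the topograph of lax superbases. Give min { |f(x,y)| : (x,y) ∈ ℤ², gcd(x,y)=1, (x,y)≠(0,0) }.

translate: b→-8 (≡12 mod 20), so (10,12,7)→(10,-8,5)
flip: (10,-8,5)→(5,8,10)
translate: b→-2 (≡8 mod 10), so (5,8,10)→(5,-2,7)
reduced (well bottom): (5,-2,7) with a≤c, −a<b≤a
well minimum = a = 5

5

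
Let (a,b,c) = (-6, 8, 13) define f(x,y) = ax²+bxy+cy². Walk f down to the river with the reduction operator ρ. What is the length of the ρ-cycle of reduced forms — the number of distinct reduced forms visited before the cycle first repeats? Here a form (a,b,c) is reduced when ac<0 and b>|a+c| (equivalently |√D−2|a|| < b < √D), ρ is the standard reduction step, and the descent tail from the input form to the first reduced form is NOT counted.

D = 376, ⌊√D⌋ = 19
river: ρ → (13,18,-1)
river: ρ → (-1,18,13)
river: ρ → (13,8,-6)
river: ρ → (-6,16,5)
river: ρ → (5,14,-9)
river: ρ → (-9,4,10)
river: ρ → (10,16,-3)
river: ρ → (-3,14,15)
river: ρ → (15,16,-2)
river: ρ → (-2,16,15)
river: ρ → (15,14,-3)
river: ρ → (-3,16,10)
river: ρ → (10,4,-9)
river: ρ → (-9,14,5)
river: ρ → (5,16,-6)
river: ρ → (-6,8,13)
ρ-cycle length = 16 (tail of 0 descent steps not counted)

16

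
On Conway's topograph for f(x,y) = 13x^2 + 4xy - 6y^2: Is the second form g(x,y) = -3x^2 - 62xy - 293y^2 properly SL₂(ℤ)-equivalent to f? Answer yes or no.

D₁ = 328, D₂ = 328
river cycle of f (length 6): (-6, 8, 11), (11, 14, -3), (-3, 16, 6), (6, 8, -11), (-11, 14, 3), (3, 16, -6)
river cycle of g (length 6): (-3, 16, 6), (6, 8, -11), (-11, 14, 3), (3, 16, -6), (-6, 8, 11), (11, 14, -3)
cycles coincide ⇒ equivalent

yes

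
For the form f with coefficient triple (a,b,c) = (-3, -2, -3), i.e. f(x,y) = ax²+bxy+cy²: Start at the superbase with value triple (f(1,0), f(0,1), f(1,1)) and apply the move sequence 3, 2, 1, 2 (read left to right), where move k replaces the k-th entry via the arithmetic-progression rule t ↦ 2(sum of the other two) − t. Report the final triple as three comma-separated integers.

start (-3,-3,-8) = (f(1,0),f(0,1),f(1,1))
replace slot 3: 2·((-3)+(-3)) − (-8) = -4 → (-3,-3,-4)
replace slot 2: 2·((-3)+(-4)) − (-3) = -11 → (-3,-11,-4)
replace slot 1: 2·((-11)+(-4)) − (-3) = -27 → (-27,-11,-4)
replace slot 2: 2·((-27)+(-4)) − (-11) = -51 → (-27,-51,-4)

-27,-51,-4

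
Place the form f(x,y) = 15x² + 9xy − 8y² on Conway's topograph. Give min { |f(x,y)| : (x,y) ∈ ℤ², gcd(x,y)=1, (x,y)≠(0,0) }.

river: ρ → (-8,23,1)
river: ρ → (1,23,-8)
river: ρ → (-8,9,15)
river: ρ → (15,21,-2)
river: ρ → (-2,23,4)
river: ρ → (4,17,-17)
river: ρ → (-17,17,4)
river: ρ → (4,23,-2)
river: ρ → (-2,21,15)
river: ρ → (15,9,-8)
closes: descent 0, river 10
min |a| on river = 1

1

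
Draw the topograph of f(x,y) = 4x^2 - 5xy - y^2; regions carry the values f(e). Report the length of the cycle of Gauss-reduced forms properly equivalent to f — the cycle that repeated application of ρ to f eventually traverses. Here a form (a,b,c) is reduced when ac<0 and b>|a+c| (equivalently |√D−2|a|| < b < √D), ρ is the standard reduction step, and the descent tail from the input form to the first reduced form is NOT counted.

D = 41, ⌊√D⌋ = 6
descent: ρ → (-1,5,4)  [lands on river]
river: ρ → (4,3,-2)
river: ρ → (-2,5,2)
river: ρ → (2,3,-4)
river: ρ → (-4,5,1)
river: ρ → (1,5,-4)
river: ρ → (-4,3,2)
river: ρ → (2,5,-2)
river: ρ → (-2,3,4)
river: ρ → (4,5,-1)
ρ-cycle length = 10 (tail of 1 descent step not counted)

10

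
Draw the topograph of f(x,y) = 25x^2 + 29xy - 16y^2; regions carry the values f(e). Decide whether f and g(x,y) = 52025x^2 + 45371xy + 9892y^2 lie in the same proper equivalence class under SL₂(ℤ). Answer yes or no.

D₁ = 2441, D₂ = 2441
river cycle of f (length 74): (-16, 35, 19), (19, 41, -10), (-10, 39, 23), (23, 7, -26), (-26, 45, 4), (4, 43, -37), (-37, 31, 10), (10, 49, -1), (-1, 49, 10), (10, 31, -37), … (64 more)
river cycle of g (length 74): (25, 29, -16), (-16, 35, 19), (19, 41, -10), (-10, 39, 23), (23, 7, -26), (-26, 45, 4), (4, 43, -37), (-37, 31, 10), (10, 49, -1), (-1, 49, 10), … (64 more)
cycles coincide ⇒ equivalent

yes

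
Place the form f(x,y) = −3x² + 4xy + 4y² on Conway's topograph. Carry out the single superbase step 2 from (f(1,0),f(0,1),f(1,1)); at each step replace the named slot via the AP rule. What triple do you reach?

start (-3,4,5) = (f(1,0),f(0,1),f(1,1))
replace slot 2: 2·((-3)+5) − 4 = 0 → (-3,0,5)

-3,0,5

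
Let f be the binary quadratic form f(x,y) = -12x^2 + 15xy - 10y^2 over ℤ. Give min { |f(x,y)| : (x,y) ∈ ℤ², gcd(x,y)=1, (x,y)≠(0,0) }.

translate: b→9 (≡-15 mod 24), so (12,-15,10)→(12,9,7)
flip: (12,9,7)→(7,-9,12)
translate: b→5 (≡-9 mod 14), so (7,-9,12)→(7,5,10)
reduced (well bottom): (7,5,10) with a≤c, −a<b≤a
well minimum |f| = |-7| = 7 (negative-definite)

7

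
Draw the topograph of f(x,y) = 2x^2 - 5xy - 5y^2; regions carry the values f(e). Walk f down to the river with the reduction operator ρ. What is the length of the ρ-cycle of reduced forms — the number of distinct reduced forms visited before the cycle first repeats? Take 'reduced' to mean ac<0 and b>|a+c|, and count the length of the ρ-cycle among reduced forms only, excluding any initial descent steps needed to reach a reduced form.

D = 65, ⌊√D⌋ = 8
descent: ρ → (-5,5,2)  [lands on river]
river: ρ → (2,7,-2)
river: ρ → (-2,5,5)
river: ρ → (5,5,-2)
river: ρ → (-2,7,2)
river: ρ → (2,5,-5)
ρ-cycle length = 6 (tail of 1 descent step not counted)

6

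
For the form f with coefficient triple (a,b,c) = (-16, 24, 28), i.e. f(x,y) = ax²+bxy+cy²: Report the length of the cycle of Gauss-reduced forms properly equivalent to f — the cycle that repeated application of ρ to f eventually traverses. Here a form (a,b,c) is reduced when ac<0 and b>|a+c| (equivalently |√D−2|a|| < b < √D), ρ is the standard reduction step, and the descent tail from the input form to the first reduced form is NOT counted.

D = 2368, ⌊√D⌋ = 48
river: ρ → (28,32,-12)
river: ρ → (-12,40,16)
river: ρ → (16,24,-28)
river: ρ → (-28,32,12)
river: ρ → (12,40,-16)
river: ρ → (-16,24,28)
ρ-cycle length = 6 (tail of 0 descent steps not counted)

6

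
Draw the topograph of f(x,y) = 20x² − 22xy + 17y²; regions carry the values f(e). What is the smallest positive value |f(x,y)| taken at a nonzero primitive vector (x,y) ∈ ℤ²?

translate: b→18 (≡-22 mod 40), so (20,-22,17)→(20,18,15)
flip: (20,18,15)→(15,-18,20)
translate: b→12 (≡-18 mod 30), so (15,-18,20)→(15,12,17)
reduced (well bottom): (15,12,17) with a≤c, −a<b≤a
well minimum = a = 15

15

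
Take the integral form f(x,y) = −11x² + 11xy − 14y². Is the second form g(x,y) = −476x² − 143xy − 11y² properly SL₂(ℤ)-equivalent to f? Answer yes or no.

D₁ = -495, D₂ = -495
f is negative-definite; reduce −f:
−f: translate: b→11 (≡-11 mod 22), so (11,-11,14)→(11,11,14)
−f: reduced (well bottom): (11,11,14) with a≤c, −a<b≤a
flip sign back: reduced form of f is (-11,-11,-14)
g is negative-definite; reduce −g:
−g: flip: (476,143,11)→(11,-143,476)
−g: translate: b→11 (≡-143 mod 22), so (11,-143,476)→(11,11,14)
−g: reduced (well bottom): (11,11,14) with a≤c, −a<b≤a
flip sign back: reduced form of g is (-11,-11,-14)
reduced forms (-11, -11, -14) vs (-11, -11, -14) ⇒ equivalent

yes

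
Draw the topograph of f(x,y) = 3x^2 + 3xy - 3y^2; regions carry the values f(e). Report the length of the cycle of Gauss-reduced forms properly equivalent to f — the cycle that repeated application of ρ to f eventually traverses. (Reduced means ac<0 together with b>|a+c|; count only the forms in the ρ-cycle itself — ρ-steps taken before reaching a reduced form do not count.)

D = 45, ⌊√D⌋ = 6
river: ρ → (-3,3,3)
river: ρ → (3,3,-3)
ρ-cycle length = 2 (tail of 0 descent steps not counted)

2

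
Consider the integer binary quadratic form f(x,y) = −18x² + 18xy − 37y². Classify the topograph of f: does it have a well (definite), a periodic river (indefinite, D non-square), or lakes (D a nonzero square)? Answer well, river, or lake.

D = b²−4ac = 18² − 4·(-18)·(-37) = -2340
D < 0 ⇒ definite ⇒ every region one sign ⇒ single well

well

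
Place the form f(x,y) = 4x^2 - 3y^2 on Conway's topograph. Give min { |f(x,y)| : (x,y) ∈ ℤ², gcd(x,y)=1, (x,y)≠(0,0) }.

descent: ρ → (-3,6,1)  [lands on river]
river: ρ → (1,6,-3)
closes: descent 1, river 2
min |a| on river = 1

1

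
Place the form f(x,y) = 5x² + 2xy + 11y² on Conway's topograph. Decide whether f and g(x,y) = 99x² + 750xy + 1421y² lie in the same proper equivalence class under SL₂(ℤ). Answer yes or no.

D₁ = -216, D₂ = -216
f: reduced (well bottom): (5,2,11) with a≤c, −a<b≤a
g: translate: b→-42 (≡750 mod 198), so (99,750,1421)→(99,-42,5)
g: flip: (99,-42,5)→(5,42,99)
g: translate: b→2 (≡42 mod 10), so (5,42,99)→(5,2,11)
g: reduced (well bottom): (5,2,11) with a≤c, −a<b≤a
reduced forms (5, 2, 11) vs (5, 2, 11) ⇒ equivalent

yes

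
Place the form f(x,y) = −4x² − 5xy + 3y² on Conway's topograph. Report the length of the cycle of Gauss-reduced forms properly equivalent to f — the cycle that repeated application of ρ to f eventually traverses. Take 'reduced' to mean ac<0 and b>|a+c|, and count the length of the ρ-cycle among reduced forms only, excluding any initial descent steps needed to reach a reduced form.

D = 73, ⌊√D⌋ = 8
descent: ρ → (3,5,-4)  [lands on river]
river: ρ → (-4,3,4)
river: ρ → (4,5,-3)
river: ρ → (-3,7,2)
river: ρ → (2,5,-6)
river: ρ → (-6,7,1)
river: ρ → (1,7,-6)
river: ρ → (-6,5,2)
river: ρ → (2,7,-3)
river: ρ → (-3,5,4)
river: ρ → (4,3,-4)
river: ρ → (-4,5,3)
river: ρ → (3,7,-2)
river: ρ → (-2,5,6)
river: ρ → (6,7,-1)
river: ρ → (-1,7,6)
river: ρ → (6,5,-2)
river: ρ → (-2,7,3)
ρ-cycle length = 18 (tail of 1 descent step not counted)

18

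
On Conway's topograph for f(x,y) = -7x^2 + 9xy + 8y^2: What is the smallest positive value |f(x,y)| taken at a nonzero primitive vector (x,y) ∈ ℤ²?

river: ρ → (8,7,-8)
river: ρ → (-8,9,7)
river: ρ → (7,5,-10)
river: ρ → (-10,15,2)
river: ρ → (2,17,-2)
river: ρ → (-2,15,10)
river: ρ → (10,5,-7)
river: ρ → (-7,9,8)
closes: descent 0, river 8
min |a| on river = 2

2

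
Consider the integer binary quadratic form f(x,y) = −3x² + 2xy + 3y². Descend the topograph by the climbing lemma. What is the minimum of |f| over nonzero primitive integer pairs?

river: ρ → (3,4,-2)
river: ρ → (-2,4,3)
river: ρ → (3,2,-3)
river: ρ → (-3,4,2)
river: ρ → (2,4,-3)
river: ρ → (-3,2,3)
closes: descent 0, river 6
min |a| on river = 2

2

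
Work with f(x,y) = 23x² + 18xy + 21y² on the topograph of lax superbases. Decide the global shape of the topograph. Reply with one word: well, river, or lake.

D = b²−4ac = 18² − 4·23·21 = -1608
D < 0 ⇒ definite ⇒ every region one sign ⇒ single well

well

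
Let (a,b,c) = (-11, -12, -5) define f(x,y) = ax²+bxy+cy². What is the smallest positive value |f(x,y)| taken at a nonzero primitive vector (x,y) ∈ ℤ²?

translate: b→-10 (≡12 mod 22), so (11,12,5)→(11,-10,4)
flip: (11,-10,4)→(4,10,11)
translate: b→2 (≡10 mod 8), so (4,10,11)→(4,2,5)
reduced (well bottom): (4,2,5) with a≤c, −a<b≤a
well minimum |f| = |-4| = 4 (negative-definite)

4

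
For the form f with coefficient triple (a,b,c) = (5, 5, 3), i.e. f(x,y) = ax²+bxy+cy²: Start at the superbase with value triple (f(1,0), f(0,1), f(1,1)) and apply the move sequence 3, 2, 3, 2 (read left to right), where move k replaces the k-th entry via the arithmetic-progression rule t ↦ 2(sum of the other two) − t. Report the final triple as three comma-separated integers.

start (5,3,13) = (f(1,0),f(0,1),f(1,1))
replace slot 3: 2·(5+3) − 13 = 3 → (5,3,3)
replace slot 2: 2·(5+3) − 3 = 13 → (5,13,3)
replace slot 3: 2·(5+13) − 3 = 33 → (5,13,33)
replace slot 2: 2·(5+33) − 13 = 63 → (5,63,33)

5,63,33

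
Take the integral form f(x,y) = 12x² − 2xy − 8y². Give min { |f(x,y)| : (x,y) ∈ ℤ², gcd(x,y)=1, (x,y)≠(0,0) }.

descent: ρ → (-8,18,2)  [lands on river]
river: ρ → (2,18,-8)
river: ρ → (-8,14,6)
river: ρ → (6,10,-12)
river: ρ → (-12,14,4)
river: ρ → (4,18,-4)
river: ρ → (-4,14,12)
river: ρ → (12,10,-6)
river: ρ → (-6,14,8)
river: ρ → (8,18,-2)
river: ρ → (-2,18,8)
river: ρ → (8,14,-6)
river: ρ → (-6,10,12)
river: ρ → (12,14,-4)
river: ρ → (-4,18,4)
river: ρ → (4,14,-12)
river: ρ → (-12,10,6)
river: ρ → (6,14,-8)
closes: descent 1, river 18
min |a| on river = 2

2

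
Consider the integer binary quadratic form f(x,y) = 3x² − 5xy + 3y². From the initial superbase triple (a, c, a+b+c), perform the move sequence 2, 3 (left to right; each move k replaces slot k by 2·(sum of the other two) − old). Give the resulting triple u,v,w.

start (3,3,1) = (f(1,0),f(0,1),f(1,1))
replace slot 2: 2·(3+1) − 3 = 5 → (3,5,1)
replace slot 3: 2·(3+5) − 1 = 15 → (3,5,15)

3,5,15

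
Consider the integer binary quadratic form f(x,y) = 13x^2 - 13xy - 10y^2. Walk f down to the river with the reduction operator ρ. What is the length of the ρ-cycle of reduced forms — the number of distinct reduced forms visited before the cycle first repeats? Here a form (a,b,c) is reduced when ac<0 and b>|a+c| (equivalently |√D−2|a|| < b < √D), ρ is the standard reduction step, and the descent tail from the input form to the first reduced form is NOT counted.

D = 689, ⌊√D⌋ = 26
descent: ρ → (-10,13,13)  [lands on river]
river: ρ → (13,13,-10)
river: ρ → (-10,7,16)
river: ρ → (16,25,-1)
river: ρ → (-1,25,16)
river: ρ → (16,7,-10)
ρ-cycle length = 6 (tail of 1 descent step not counted)

6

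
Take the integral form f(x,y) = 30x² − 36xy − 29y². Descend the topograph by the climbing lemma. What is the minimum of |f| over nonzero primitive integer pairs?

descent: ρ → (-29,36,30)  [lands on river]
river: ρ → (30,24,-35)
river: ρ → (-35,46,19)
river: ρ → (19,68,-2)
river: ρ → (-2,68,19)
river: ρ → (19,46,-35)
river: ρ → (-35,24,30)
river: ρ → (30,36,-29)
river: ρ → (-29,22,37)
river: ρ → (37,52,-14)
river: ρ → (-14,60,21)
river: ρ → (21,66,-5)
river: ρ → (-5,64,34)
river: ρ → (34,4,-35)
river: ρ → (-35,66,3)
river: ρ → (3,66,-35)
river: ρ → (-35,4,34)
river: ρ → (34,64,-5)
river: ρ → (-5,66,21)
river: ρ → (21,60,-14)
river: ρ → (-14,52,37)
river: ρ → (37,22,-29)
closes: descent 1, river 22
min |a| on river = 2

2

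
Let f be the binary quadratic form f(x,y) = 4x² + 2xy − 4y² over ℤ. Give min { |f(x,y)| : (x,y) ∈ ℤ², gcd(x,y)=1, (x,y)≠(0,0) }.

river: ρ → (-4,6,2)
river: ρ → (2,6,-4)
river: ρ → (-4,2,4)
river: ρ → (4,6,-2)
river: ρ → (-2,6,4)
river: ρ → (4,2,-4)
closes: descent 0, river 6
min |a| on river = 2

2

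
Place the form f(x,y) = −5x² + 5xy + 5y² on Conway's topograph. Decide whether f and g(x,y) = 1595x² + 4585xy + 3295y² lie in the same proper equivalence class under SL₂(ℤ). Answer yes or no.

D₁ = 125, D₂ = 125
river cycle of f (length 2): (5, 5, -5), (-5, 5, 5)
river cycle of g (length 2): (5, 5, -5), (-5, 5, 5)
cycles coincide ⇒ equivalent

yes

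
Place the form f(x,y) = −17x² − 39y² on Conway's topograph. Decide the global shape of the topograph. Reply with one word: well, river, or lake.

D = b²−4ac = 0² − 4·(-17)·(-39) = -2652
D < 0 ⇒ definite ⇒ every region one sign ⇒ single well

well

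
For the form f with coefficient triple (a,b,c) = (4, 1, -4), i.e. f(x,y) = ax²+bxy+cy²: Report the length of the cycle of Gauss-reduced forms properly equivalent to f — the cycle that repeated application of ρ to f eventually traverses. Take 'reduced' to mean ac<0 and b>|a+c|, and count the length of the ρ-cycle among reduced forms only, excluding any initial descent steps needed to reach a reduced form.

D = 65, ⌊√D⌋ = 8
river: ρ → (-4,7,1)
river: ρ → (1,7,-4)
river: ρ → (-4,1,4)
river: ρ → (4,7,-1)
river: ρ → (-1,7,4)
river: ρ → (4,1,-4)
ρ-cycle length = 6 (tail of 0 descent steps not counted)

6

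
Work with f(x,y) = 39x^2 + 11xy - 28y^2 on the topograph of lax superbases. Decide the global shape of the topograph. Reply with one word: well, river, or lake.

D = b²−4ac = 11² − 4·39·(-28) = 4489
D = 67² is a perfect square ⇒ form factors over ℤ ⇒ lakes

lake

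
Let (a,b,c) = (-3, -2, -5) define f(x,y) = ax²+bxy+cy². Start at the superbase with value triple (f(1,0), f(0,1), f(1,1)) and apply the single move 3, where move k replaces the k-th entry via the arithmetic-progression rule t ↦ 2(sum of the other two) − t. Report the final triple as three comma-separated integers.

start (-3,-5,-10) = (f(1,0),f(0,1),f(1,1))
replace slot 3: 2·((-3)+(-5)) − (-10) = -6 → (-3,-5,-6)

-3,-5,-6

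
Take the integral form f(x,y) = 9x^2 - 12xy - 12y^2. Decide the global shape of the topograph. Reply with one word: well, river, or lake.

D = b²−4ac = (-12)² − 4·9·(-12) = 576
D = 24² is a perfect square ⇒ form factors over ℤ ⇒ lakes

lake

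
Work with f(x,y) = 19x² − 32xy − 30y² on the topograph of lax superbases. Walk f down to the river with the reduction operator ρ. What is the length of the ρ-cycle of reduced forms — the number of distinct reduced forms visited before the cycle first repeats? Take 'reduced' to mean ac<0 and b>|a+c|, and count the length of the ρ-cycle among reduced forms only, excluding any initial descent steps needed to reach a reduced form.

D = 3304, ⌊√D⌋ = 57
descent: ρ → (-30,32,19)  [lands on river]
river: ρ → (19,44,-18)
river: ρ → (-18,28,35)
river: ρ → (35,42,-11)
river: ρ → (-11,46,27)
river: ρ → (27,8,-30)
river: ρ → (-30,52,5)
river: ρ → (5,48,-50)
river: ρ → (-50,52,3)
river: ρ → (3,56,-14)
river: ρ → (-14,56,3)
river: ρ → (3,52,-50)
river: ρ → (-50,48,5)
river: ρ → (5,52,-30)
river: ρ → (-30,8,27)
river: ρ → (27,46,-11)
river: ρ → (-11,42,35)
river: ρ → (35,28,-18)
river: ρ → (-18,44,19)
river: ρ → (19,32,-30)
river: ρ → (-30,28,21)
river: ρ → (21,56,-2)
river: ρ → (-2,56,21)
river: ρ → (21,28,-30)
ρ-cycle length = 24 (tail of 1 descent step not counted)

24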